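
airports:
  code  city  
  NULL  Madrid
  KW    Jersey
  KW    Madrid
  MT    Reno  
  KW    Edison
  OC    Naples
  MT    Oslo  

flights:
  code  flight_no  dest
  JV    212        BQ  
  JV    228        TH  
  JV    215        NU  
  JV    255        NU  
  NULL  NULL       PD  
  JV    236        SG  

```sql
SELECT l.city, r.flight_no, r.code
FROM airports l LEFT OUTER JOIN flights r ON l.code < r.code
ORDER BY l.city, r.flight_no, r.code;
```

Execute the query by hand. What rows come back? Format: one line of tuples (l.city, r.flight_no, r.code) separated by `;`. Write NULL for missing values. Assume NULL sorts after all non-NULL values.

LEFT JOIN keeps every row from `airports`; unmatched rows get NULL for `flights`'s columns.
Matching on l.code < r.code. A NULL in a compared column never satisfies the condition.
- l (code=NULL) has no partner → padded with NULL.
- l (code=KW) has no partner → padded with NULL.
- l (code=KW) has no partner → padded with NULL.
- l (code=MT) has no partner → padded with NULL.
- l (code=KW) has no partner → padded with NULL.
- l (code=OC) has no partner → padded with NULL.
- l (code=MT) has no partner → padded with NULL.
After projecting and ordering:
l.city | r.flight_no | r.code
Edison | NULL | NULL
Jersey | NULL | NULL
Madrid | NULL | NULL
Madrid | NULL | NULL
Naples | NULL | NULL
Oslo | NULL | NULL
Reno | NULL | NULL

(Edison, NULL, NULL); (Jersey, NULL, NULL); (Madrid, NULL, NULL); (Madrid, NULL, NULL); (Naples, NULL, NULL); (Oslo, NULL, NULL); (Reno, NULL, NULL)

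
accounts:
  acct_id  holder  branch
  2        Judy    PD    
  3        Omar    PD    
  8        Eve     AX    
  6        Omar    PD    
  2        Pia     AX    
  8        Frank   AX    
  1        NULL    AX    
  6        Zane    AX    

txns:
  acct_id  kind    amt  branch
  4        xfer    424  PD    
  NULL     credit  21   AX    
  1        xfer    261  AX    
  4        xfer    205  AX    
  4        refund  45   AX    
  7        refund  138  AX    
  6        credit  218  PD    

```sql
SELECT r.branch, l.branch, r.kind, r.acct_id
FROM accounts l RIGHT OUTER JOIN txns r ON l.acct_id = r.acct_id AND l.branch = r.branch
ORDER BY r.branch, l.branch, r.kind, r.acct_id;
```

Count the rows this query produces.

RIGHT JOIN keeps every row from `txns`; unmatched rows get NULL for `accounts`'s columns.
Matching on l.acct_id = r.acct_id AND l.branch = r.branch. A NULL in a compared column never satisfies the condition.
- l[0] acct_id=2, branch=PD → no match.
- l[1] acct_id=3, branch=PD → no match.
- l[2] acct_id=8, branch=AX → no match.
- l[3] acct_id=6, branch=PD → 1 match(es) in r → 1 row(s).
- l[4] acct_id=2, branch=AX → no match.
- l[5] acct_id=8, branch=AX → no match.
- l[6] acct_id=1, branch=AX → 1 match(es) in r → 1 row(s).
- l[7] acct_id=6, branch=AX → no match.
- 5 row(s) from r found no l partner → padded with NULL.
Total: 2 matched + 5 padded = 7 rows.

7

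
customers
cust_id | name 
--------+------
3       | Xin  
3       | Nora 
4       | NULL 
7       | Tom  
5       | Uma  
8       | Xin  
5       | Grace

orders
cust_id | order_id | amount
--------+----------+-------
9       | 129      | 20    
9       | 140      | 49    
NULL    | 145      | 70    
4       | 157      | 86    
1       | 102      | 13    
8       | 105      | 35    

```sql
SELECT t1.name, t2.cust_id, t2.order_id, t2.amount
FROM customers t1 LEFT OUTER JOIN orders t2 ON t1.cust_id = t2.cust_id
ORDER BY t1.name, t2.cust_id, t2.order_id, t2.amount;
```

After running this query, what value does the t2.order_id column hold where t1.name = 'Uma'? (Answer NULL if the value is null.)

NULL

LEFT JOIN keeps every row from `customers`; unmatched rows get NULL for `orders`'s columns.
Matching on t1.cust_id = t2.cust_id. A NULL in a compared column never satisfies the condition.
Matched pairs: 2; unmatched t1 rows kept: 5.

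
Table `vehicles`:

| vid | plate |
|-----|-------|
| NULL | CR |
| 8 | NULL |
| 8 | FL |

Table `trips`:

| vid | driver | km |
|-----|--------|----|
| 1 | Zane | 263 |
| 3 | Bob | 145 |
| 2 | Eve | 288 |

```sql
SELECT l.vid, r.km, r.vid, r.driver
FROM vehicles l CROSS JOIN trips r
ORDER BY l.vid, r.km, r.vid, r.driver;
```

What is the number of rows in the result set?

9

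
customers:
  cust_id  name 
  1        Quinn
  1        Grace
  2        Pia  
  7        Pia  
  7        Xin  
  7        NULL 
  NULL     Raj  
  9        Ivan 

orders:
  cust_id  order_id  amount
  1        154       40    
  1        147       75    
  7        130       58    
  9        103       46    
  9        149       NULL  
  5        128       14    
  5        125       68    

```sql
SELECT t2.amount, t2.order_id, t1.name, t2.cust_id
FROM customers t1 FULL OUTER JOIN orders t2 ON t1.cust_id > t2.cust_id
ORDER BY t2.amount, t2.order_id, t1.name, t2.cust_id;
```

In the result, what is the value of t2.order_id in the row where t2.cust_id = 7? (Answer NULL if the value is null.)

130

FULL OUTER JOIN keeps every row from both sides; unmatched rows get NULL for the other side's columns.
Matching on t1.cust_id > t2.cust_id. A NULL in a compared column never satisfies the condition.
- t1 row (cust_id=1): no match → kept, t2 columns NULL.
- t1 row (cust_id=1): no match → kept, t2 columns NULL.
- t1 row (cust_id=2): matches 2 t2 row(s) → 2 output row(s).
- t1 row (cust_id=7): matches 4 t2 row(s) → 4 output row(s).
- t1 row (cust_id=7): matches 4 t2 row(s) → 4 output row(s).
- t1 row (cust_id=7): matches 4 t2 row(s) → 4 output row(s).
- t1 row (cust_id=NULL): no match → kept, t2 columns NULL.
- t1 row (cust_id=9): matches 5 t2 row(s) → 5 output row(s).
- 2 row(s) from t2 found no t1 partner → padded with NULL.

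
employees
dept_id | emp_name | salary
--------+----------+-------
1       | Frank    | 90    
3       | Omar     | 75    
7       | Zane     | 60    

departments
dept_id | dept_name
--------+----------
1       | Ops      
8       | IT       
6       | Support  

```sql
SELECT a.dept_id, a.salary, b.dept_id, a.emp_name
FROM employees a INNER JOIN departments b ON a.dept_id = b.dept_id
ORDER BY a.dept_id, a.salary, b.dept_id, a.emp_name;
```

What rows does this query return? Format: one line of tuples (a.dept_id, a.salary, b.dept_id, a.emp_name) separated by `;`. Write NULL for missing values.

(1, 90, 1, Frank)

INNER JOIN keeps only pairs where the ON condition holds.
Matching on a.dept_id = b.dept_id.
Matched pairs: 1.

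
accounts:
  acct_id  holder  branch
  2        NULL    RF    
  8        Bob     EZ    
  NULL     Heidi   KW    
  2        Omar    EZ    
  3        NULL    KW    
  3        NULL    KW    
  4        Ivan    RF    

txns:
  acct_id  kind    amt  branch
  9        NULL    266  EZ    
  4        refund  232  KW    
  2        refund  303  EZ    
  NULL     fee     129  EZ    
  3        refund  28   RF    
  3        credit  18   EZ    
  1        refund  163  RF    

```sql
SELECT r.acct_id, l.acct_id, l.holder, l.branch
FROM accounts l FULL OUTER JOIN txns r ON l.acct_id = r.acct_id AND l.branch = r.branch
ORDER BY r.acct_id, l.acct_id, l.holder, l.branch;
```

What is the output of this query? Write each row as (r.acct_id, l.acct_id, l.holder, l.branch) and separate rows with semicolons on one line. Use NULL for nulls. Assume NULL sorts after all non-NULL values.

FULL OUTER JOIN keeps every row from both sides; unmatched rows get NULL for the other side's columns.
Matching on l.acct_id = r.acct_id AND l.branch = r.branch. A NULL in a compared column never satisfies the condition.
- acct_id=2, branch=RF: no r row matches, row kept with r columns NULL.
- acct_id=8, branch=EZ: no r row matches, row kept with r columns NULL.
- acct_id=NULL, branch=KW: no r row matches, row kept with r columns NULL.
- acct_id=2, branch=EZ: 1 matching r row(s), so 1 row(s) emitted.
- acct_id=3, branch=KW: no r row matches, row kept with r columns NULL.
- acct_id=3, branch=KW: no r row matches, row kept with r columns NULL.
- acct_id=4, branch=RF: no r row matches, row kept with r columns NULL.
- 6 r row(s) had no l match → kept, l columns NULL.

(1, NULL, NULL, NULL); (2, 2, Omar, EZ); (3, NULL, NULL, NULL); (3, NULL, NULL, NULL); (4, NULL, NULL, NULL); (9, NULL, NULL, NULL); (NULL, 2, NULL, RF); (NULL, 3, NULL, KW); (NULL, 3, NULL, KW); (NULL, 4, Ivan, RF); (NULL, 8, Bob, EZ); (NULL, NULL, Heidi, KW); (NULL, NULL, NULL, NULL)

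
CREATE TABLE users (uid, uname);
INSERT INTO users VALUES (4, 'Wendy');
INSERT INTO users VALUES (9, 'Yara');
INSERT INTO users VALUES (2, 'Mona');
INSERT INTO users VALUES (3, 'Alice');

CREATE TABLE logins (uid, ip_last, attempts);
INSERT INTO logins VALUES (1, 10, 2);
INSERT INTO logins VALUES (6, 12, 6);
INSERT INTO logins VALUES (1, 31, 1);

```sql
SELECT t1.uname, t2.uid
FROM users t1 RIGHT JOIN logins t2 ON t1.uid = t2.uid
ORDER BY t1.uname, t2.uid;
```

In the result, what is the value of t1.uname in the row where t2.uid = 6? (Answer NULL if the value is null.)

RIGHT JOIN keeps every row from `logins`; unmatched rows get NULL for `users`'s columns.
Matching on t1.uid = t2.uid.
Matched pairs: 0; unmatched t2 rows kept: 3.

NULL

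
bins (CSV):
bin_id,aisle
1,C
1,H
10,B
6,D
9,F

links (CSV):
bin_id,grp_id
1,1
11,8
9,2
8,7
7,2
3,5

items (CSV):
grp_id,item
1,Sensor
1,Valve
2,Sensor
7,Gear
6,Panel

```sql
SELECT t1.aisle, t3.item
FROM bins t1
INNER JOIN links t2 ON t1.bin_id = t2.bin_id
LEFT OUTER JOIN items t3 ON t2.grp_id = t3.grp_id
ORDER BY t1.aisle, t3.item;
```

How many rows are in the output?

5

Evaluate left to right. First `bins t1 INNER JOIN links t2` on bin_id: 3 row(s).
Then LEFT JOIN `items t3` on grp_id: each of those 3 rows is kept; rows whose t2.grp_id has no match in t3 get NULL for t3's columns.
Result: 5 row(s).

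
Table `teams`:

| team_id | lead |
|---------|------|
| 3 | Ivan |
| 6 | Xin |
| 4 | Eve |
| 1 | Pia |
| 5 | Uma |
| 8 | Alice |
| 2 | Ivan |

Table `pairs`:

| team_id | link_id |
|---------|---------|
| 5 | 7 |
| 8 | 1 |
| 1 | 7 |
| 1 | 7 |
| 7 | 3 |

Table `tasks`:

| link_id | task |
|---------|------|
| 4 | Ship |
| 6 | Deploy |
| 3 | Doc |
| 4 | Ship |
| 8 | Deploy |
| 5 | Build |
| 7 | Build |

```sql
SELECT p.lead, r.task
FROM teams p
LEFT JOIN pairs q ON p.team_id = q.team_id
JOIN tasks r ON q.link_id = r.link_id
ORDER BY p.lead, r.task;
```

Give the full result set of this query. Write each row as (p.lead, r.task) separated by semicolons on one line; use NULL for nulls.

(Pia, Build); (Pia, Build); (Uma, Build)

Joins associate left-to-right: teams LEFT JOIN pairs on team_id gives 8 intermediate row(s).
Then INNER JOIN `tasks r` on link_id: keep only rows whose q.link_id appears in r.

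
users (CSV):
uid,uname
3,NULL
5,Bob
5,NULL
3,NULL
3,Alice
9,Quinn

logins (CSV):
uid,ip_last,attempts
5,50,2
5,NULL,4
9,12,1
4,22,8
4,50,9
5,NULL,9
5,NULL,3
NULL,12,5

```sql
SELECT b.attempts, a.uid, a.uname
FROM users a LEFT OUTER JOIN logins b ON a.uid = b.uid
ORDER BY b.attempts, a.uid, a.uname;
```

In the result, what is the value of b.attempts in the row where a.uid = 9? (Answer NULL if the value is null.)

1

LEFT JOIN keeps every row from `users`; unmatched rows get NULL for `logins`'s columns.
Matching on a.uid = b.uid. A NULL in a compared column never satisfies the condition.
- uid=3: no b row matches, row kept with b columns NULL.
- uid=5: 4 matching b row(s), so 4 row(s) emitted.
- uid=5: 4 matching b row(s), so 4 row(s) emitted.
- uid=3: no b row matches, row kept with b columns NULL.
- uid=3: no b row matches, row kept with b columns NULL.
- uid=9: 1 matching b row(s), so 1 row(s) emitted.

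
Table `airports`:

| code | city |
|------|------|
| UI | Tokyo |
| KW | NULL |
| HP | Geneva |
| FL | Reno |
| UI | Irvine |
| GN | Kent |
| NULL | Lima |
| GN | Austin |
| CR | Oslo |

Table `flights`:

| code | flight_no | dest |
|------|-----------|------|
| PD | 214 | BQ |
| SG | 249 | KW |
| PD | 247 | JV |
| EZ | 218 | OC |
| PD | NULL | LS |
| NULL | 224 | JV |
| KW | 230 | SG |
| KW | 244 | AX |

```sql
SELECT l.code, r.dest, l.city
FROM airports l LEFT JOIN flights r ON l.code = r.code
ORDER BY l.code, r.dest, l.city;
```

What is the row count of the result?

10

LEFT JOIN keeps every row from `airports`; unmatched rows get NULL for `flights`'s columns.
Matching on l.code = r.code. A NULL in a compared column never satisfies the condition.
Matched pairs: 2; unmatched l rows kept: 8.
Total: 2 matched + 8 padded = 10 rows.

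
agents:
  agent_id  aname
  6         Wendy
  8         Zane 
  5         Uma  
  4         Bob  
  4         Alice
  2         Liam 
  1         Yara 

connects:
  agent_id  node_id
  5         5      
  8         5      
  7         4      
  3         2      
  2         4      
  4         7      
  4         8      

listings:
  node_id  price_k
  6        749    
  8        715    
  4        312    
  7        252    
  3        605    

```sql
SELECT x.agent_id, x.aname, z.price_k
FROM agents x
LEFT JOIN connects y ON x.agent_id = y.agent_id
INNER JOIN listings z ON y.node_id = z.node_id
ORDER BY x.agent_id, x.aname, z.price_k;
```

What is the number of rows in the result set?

5

Step 1 — x LEFT JOIN y on agent_id → 9 row(s).
Then INNER JOIN `listings z` on node_id: keep only rows whose y.node_id appears in z.
Result: 5 row(s).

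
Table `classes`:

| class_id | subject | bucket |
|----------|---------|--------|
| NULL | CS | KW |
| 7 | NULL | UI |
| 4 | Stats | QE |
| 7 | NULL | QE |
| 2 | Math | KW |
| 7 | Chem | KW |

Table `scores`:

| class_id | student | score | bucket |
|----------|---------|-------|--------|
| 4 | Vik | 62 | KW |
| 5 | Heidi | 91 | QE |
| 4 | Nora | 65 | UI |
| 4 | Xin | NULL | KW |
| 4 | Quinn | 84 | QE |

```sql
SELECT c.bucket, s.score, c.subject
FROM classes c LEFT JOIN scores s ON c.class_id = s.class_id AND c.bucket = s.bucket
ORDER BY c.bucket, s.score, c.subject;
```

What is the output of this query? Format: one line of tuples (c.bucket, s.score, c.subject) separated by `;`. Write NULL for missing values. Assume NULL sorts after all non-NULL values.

LEFT JOIN keeps every row from `classes`; unmatched rows get NULL for `scores`'s columns.
Matching on c.class_id = s.class_id AND c.bucket = s.bucket. A NULL in a compared column never satisfies the condition.
- class_id=NULL, bucket=KW: no s row matches, row kept with s columns NULL.
- class_id=7, bucket=UI: no s row matches, row kept with s columns NULL.
- class_id=4, bucket=QE: 1 matching s row(s), so 1 row(s) emitted.
- class_id=7, bucket=QE: no s row matches, row kept with s columns NULL.
- class_id=2, bucket=KW: no s row matches, row kept with s columns NULL.
- class_id=7, bucket=KW: no s row matches, row kept with s columns NULL.
After projecting and ordering:
c.bucket | s.score | c.subject
KW | NULL | CS
KW | NULL | Chem
KW | NULL | Math
QE | 84 | Stats
QE | NULL | NULL
UI | NULL | NULL

(KW, NULL, CS); (KW, NULL, Chem); (KW, NULL, Math); (QE, 84, Stats); (QE, NULL, NULL); (UI, NULL, NULL)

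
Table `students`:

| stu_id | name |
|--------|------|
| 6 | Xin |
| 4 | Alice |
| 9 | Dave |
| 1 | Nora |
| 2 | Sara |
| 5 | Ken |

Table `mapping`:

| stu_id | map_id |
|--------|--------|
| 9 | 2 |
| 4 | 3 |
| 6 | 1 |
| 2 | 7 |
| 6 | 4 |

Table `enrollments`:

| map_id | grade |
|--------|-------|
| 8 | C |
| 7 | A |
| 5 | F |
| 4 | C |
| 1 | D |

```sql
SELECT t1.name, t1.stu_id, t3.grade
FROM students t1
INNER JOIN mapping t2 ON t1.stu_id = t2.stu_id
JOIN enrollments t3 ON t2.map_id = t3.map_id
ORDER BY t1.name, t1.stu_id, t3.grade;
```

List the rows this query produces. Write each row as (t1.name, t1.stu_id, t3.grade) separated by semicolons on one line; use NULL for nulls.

Joins associate left-to-right: students INNER JOIN mapping on stu_id gives 5 intermediate row(s).
Then INNER JOIN `enrollments t3` on map_id: keep only rows whose t2.map_id appears in t3.

(Sara, 2, A); (Xin, 6, C); (Xin, 6, D)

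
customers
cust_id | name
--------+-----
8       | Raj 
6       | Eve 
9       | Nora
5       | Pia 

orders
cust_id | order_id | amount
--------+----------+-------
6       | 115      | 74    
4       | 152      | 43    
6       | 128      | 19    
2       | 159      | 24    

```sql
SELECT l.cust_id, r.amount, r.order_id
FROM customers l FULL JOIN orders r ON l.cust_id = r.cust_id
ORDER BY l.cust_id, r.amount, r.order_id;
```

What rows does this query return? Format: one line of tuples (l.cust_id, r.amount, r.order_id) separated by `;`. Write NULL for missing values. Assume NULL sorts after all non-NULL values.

(5, NULL, NULL); (6, 19, 128); (6, 74, 115); (8, NULL, NULL); (9, NULL, NULL); (NULL, 24, 159); (NULL, 43, 152)

FULL OUTER JOIN keeps every row from both sides; unmatched rows get NULL for the other side's columns.
Matching on l.cust_id = r.cust_id.
Matched pairs: 2; unmatched l rows kept: 3; unmatched r rows kept: 2.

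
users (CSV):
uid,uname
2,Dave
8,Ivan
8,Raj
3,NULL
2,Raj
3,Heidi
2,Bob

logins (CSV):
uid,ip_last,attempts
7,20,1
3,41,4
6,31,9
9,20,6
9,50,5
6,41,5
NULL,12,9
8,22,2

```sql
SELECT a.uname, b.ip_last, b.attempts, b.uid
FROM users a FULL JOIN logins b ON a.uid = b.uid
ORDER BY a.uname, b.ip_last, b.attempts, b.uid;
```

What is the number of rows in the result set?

FULL OUTER JOIN keeps every row from both sides; unmatched rows get NULL for the other side's columns.
Matching on a.uid = b.uid. A NULL in a compared column never satisfies the condition.
- a (uid=2) has no partner → padded with NULL.
- a (uid=8) pairs with 1 row(s) of b.
- a (uid=8) pairs with 1 row(s) of b.
- a (uid=3) pairs with 1 row(s) of b.
- a (uid=2) has no partner → padded with NULL.
- a (uid=3) pairs with 1 row(s) of b.
- a (uid=2) has no partner → padded with NULL.
- 6 row(s) from b found no a partner → padded with NULL.
Total: 4 matched + 9 padded = 13 rows.

13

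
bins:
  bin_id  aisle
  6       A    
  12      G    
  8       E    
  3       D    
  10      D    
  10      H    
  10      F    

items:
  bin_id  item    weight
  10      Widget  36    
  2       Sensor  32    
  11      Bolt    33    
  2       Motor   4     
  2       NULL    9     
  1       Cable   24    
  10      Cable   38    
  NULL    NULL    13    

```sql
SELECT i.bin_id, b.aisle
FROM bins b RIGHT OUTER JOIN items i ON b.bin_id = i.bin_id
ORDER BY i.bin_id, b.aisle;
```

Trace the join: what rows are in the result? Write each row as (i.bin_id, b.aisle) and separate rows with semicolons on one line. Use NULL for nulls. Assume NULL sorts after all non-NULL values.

RIGHT JOIN keeps every row from `items`; unmatched rows get NULL for `bins`'s columns.
Matching on b.bin_id = i.bin_id. A NULL in a compared column never satisfies the condition.
- b row (bin_id=6): no match.
- b row (bin_id=12): no match.
- b row (bin_id=8): no match.
- b row (bin_id=3): no match.
- b row (bin_id=10): matches 2 i row(s) → 2 output row(s).
- b row (bin_id=10): matches 2 i row(s) → 2 output row(s).
- b row (bin_id=10): matches 2 i row(s) → 2 output row(s).
- 6 row(s) from i found no b partner → padded with NULL.

(1, NULL); (2, NULL); (2, NULL); (2, NULL); (10, D); (10, D); (10, F); (10, F); (10, H); (10, H); (11, NULL); (NULL, NULL)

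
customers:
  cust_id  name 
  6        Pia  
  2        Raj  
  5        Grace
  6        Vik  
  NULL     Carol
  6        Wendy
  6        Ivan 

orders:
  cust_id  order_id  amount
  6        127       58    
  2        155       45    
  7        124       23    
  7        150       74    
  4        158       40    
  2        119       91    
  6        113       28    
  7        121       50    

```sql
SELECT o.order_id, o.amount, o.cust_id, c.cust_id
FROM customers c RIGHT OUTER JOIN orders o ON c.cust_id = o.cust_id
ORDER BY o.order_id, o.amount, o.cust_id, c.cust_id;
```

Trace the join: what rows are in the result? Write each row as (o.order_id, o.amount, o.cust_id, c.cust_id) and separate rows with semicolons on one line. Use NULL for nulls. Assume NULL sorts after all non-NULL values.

RIGHT JOIN keeps every row from `orders`; unmatched rows get NULL for `customers`'s columns.
Matching on c.cust_id = o.cust_id. A NULL in a compared column never satisfies the condition.
- cust_id=6: 2 matching o row(s), so 2 row(s) emitted.
- cust_id=2: 2 matching o row(s), so 2 row(s) emitted.
- cust_id=5: no matching o row.
- cust_id=6: 2 matching o row(s), so 2 row(s) emitted.
- cust_id=NULL: no matching o row.
- cust_id=6: 2 matching o row(s), so 2 row(s) emitted.
- cust_id=6: 2 matching o row(s), so 2 row(s) emitted.
- plus 4 unmatched o row(s), each kept with NULL c columns.

(113, 28, 6, 6); (113, 28, 6, 6); (113, 28, 6, 6); (113, 28, 6, 6); (119, 91, 2, 2); (121, 50, 7, NULL); (124, 23, 7, NULL); (127, 58, 6, 6); (127, 58, 6, 6); (127, 58, 6, 6); (127, 58, 6, 6); (150, 74, 7, NULL); (155, 45, 2, 2); (158, 40, 4, NULL)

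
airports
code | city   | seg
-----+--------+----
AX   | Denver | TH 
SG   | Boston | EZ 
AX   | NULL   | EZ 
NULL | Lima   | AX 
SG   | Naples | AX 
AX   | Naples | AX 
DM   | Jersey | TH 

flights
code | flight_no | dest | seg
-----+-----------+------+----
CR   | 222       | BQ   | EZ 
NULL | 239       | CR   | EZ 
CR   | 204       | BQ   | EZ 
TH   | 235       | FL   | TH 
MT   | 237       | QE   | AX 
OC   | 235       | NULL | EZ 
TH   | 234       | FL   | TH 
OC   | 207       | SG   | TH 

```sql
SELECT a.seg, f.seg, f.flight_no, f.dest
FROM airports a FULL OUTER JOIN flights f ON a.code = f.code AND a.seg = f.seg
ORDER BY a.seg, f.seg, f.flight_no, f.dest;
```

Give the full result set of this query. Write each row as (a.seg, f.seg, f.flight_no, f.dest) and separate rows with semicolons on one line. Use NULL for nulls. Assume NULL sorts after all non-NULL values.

FULL OUTER JOIN keeps every row from both sides; unmatched rows get NULL for the other side's columns.
Matching on a.code = f.code AND a.seg = f.seg. A NULL in a compared column never satisfies the condition.
- code=AX, seg=TH: no f row matches, row kept with f columns NULL.
- code=SG, seg=EZ: no f row matches, row kept with f columns NULL.
- code=AX, seg=EZ: no f row matches, row kept with f columns NULL.
- code=NULL, seg=AX: no f row matches, row kept with f columns NULL.
- code=SG, seg=AX: no f row matches, row kept with f columns NULL.
- code=AX, seg=AX: no f row matches, row kept with f columns NULL.
- code=DM, seg=TH: no f row matches, row kept with f columns NULL.
- 8 row(s) from f found no a partner → padded with NULL.

(AX, NULL, NULL, NULL); (AX, NULL, NULL, NULL); (AX, NULL, NULL, NULL); (EZ, NULL, NULL, NULL); (EZ, NULL, NULL, NULL); (TH, NULL, NULL, NULL); (TH, NULL, NULL, NULL); (NULL, AX, 237, QE); (NULL, EZ, 204, BQ); (NULL, EZ, 222, BQ); (NULL, EZ, 235, NULL); (NULL, EZ, 239, CR); (NULL, TH, 207, SG); (NULL, TH, 234, FL); (NULL, TH, 235, FL)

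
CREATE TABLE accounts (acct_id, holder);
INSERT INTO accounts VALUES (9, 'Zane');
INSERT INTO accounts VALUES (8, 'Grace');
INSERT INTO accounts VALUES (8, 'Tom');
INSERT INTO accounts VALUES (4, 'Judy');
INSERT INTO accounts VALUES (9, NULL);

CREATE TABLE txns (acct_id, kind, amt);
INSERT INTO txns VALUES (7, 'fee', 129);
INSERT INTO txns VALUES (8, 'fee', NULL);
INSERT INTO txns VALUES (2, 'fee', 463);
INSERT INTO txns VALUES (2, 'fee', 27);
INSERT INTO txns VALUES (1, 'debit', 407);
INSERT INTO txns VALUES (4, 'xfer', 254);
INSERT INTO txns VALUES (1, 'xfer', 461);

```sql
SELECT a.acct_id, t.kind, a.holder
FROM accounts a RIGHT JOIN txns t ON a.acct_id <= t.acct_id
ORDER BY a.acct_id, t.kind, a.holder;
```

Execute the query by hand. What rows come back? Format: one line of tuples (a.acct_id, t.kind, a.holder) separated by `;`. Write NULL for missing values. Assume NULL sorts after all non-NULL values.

RIGHT JOIN keeps every row from `txns`; unmatched rows get NULL for `accounts`'s columns.
Matching on a.acct_id <= t.acct_id.
- a row (acct_id=9): no match.
- a row (acct_id=8): matches 1 t row(s) → 1 output row(s).
- a row (acct_id=8): matches 1 t row(s) → 1 output row(s).
- a row (acct_id=4): matches 3 t row(s) → 3 output row(s).
- a row (acct_id=9): no match.
- plus 4 unmatched t row(s), each kept with NULL a columns.
After projecting and ordering:
a.acct_id | t.kind | a.holder
4 | fee | Judy
4 | fee | Judy
4 | xfer | Judy
8 | fee | Grace
8 | fee | Tom
NULL | debit | NULL
NULL | fee | NULL
NULL | fee | NULL
NULL | xfer | NULL

(4, fee, Judy); (4, fee, Judy); (4, xfer, Judy); (8, fee, Grace); (8, fee, Tom); (NULL, debit, NULL); (NULL, fee, NULL); (NULL, fee, NULL); (NULL, xfer, NULL)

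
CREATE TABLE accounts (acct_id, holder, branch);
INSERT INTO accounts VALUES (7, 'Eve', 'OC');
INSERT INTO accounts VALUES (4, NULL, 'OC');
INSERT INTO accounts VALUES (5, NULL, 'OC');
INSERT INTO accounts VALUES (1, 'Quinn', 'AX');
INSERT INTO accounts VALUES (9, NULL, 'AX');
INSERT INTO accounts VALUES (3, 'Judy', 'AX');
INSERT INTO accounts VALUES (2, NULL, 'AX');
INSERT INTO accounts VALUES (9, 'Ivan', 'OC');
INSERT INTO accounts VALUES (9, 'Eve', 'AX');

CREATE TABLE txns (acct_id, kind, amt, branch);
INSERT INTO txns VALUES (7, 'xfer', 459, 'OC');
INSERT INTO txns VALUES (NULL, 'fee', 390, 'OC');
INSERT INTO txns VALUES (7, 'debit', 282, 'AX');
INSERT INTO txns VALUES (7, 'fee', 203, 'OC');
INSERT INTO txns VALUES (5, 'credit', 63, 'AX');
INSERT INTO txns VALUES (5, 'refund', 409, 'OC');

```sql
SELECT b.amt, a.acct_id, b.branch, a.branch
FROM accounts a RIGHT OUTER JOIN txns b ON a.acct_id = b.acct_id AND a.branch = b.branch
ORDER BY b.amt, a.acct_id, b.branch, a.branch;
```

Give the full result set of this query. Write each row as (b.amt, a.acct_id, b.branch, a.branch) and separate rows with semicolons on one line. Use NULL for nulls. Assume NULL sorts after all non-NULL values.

(63, NULL, AX, NULL); (203, 7, OC, OC); (282, NULL, AX, NULL); (390, NULL, OC, NULL); (409, 5, OC, OC); (459, 7, OC, OC)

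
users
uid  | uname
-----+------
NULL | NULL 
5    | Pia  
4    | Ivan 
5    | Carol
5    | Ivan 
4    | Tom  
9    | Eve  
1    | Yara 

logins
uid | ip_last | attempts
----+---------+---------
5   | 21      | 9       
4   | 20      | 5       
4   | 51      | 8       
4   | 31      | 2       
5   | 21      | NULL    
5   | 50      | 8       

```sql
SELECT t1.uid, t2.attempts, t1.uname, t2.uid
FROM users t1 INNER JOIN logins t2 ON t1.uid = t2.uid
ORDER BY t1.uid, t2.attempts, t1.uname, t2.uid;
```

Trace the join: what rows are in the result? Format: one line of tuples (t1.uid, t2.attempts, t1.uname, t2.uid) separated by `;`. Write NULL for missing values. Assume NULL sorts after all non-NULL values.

INNER JOIN keeps only pairs where the ON condition holds.
Matching on t1.uid = t2.uid. A NULL in a compared column never satisfies the condition.
Matched pairs: 15.

(4, 2, Ivan, 4); (4, 2, Tom, 4); (4, 5, Ivan, 4); (4, 5, Tom, 4); (4, 8, Ivan, 4); (4, 8, Tom, 4); (5, 8, Carol, 5); (5, 8, Ivan, 5); (5, 8, Pia, 5); (5, 9, Carol, 5); (5, 9, Ivan, 5); (5, 9, Pia, 5); (5, NULL, Carol, 5); (5, NULL, Ivan, 5); (5, NULL, Pia, 5)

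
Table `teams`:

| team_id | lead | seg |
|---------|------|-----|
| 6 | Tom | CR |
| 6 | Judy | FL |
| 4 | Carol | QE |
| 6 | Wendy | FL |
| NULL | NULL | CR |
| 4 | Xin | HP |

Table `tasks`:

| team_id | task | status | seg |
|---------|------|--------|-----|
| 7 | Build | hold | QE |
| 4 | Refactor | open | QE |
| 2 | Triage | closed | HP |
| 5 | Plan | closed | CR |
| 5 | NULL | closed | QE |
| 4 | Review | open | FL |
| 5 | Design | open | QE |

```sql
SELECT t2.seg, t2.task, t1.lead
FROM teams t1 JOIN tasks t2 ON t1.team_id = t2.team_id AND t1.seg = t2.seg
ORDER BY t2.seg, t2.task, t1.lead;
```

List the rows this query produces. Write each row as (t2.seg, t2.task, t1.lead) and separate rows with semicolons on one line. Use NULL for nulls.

(QE, Refactor, Carol)

INNER JOIN keeps only pairs where the ON condition holds.
Matching on t1.team_id = t2.team_id AND t1.seg = t2.seg. A NULL in a compared column never satisfies the condition.
Matched pairs: 1.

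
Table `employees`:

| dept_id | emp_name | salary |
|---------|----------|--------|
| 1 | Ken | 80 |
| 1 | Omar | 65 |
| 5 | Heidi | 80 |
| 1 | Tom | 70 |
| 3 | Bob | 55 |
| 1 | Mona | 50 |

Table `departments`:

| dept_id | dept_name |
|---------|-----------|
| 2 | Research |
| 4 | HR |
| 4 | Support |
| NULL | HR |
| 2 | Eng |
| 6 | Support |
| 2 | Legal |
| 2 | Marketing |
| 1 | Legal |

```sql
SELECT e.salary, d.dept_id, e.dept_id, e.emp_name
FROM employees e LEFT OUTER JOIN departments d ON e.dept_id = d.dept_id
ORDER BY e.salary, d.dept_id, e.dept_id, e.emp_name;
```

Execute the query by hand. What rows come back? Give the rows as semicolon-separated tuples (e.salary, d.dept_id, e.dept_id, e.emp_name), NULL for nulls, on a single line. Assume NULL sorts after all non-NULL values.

(50, 1, 1, Mona); (55, NULL, 3, Bob); (65, 1, 1, Omar); (70, 1, 1, Tom); (80, 1, 1, Ken); (80, NULL, 5, Heidi)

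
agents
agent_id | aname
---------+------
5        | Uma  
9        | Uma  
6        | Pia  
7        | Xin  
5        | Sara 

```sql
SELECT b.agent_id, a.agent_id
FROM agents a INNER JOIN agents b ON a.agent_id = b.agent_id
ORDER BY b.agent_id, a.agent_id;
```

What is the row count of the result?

INNER JOIN keeps only pairs where the ON condition holds.
Matching on a.agent_id = b.agent_id.
Matched pairs: 7.
Total: 7 rows.

7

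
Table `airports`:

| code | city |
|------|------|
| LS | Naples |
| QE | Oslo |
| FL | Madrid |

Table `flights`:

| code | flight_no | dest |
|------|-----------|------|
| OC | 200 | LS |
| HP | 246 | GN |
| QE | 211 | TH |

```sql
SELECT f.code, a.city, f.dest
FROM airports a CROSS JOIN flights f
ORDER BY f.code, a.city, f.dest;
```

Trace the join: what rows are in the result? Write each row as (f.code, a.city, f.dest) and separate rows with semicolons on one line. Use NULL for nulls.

(HP, Madrid, GN); (HP, Naples, GN); (HP, Oslo, GN); (OC, Madrid, LS); (OC, Naples, LS); (OC, Oslo, LS); (QE, Madrid, TH); (QE, Naples, TH); (QE, Oslo, TH)

CROSS JOIN pairs every row of `airports` with every row of `flights`: 3 × 3 = 9 rows.
After projecting and ordering:
f.code | a.city | f.dest
HP | Madrid | GN
HP | Naples | GN
HP | Oslo | GN
OC | Madrid | LS
OC | Naples | LS
OC | Oslo | LS
QE | Madrid | TH
QE | Naples | TH
QE | Oslo | TH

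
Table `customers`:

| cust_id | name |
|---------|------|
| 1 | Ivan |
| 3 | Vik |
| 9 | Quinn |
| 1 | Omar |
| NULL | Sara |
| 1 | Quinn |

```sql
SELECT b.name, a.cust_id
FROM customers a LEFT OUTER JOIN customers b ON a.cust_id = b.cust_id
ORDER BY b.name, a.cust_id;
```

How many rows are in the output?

12

LEFT JOIN keeps every row from `customers a`; unmatched rows get NULL for `customers b`'s columns.
Matching on a.cust_id = b.cust_id. A NULL in a compared column never satisfies the condition.
- a (cust_id=1) pairs with 3 row(s) of b.
- a (cust_id=3) pairs with 1 row(s) of b.
- a (cust_id=9) pairs with 1 row(s) of b.
- a (cust_id=1) pairs with 3 row(s) of b.
- a (cust_id=NULL) has no partner → padded with NULL.
- a (cust_id=1) pairs with 3 row(s) of b.
Total: 11 matched + 1 padded = 12 rows.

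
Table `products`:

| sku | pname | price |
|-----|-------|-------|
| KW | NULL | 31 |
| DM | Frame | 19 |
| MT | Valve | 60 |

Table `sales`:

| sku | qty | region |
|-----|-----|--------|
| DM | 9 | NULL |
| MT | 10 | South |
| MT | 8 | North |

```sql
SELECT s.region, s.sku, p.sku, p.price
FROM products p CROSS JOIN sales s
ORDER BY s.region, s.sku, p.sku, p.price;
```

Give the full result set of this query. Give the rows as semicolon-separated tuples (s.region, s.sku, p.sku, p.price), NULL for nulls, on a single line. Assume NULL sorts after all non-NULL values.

CROSS JOIN pairs every row of `products` with every row of `sales`: 3 × 3 = 9 rows.
After projecting and ordering:
s.region | s.sku | p.sku | p.price
North | MT | DM | 19
North | MT | KW | 31
North | MT | MT | 60
South | MT | DM | 19
South | MT | KW | 31
South | MT | MT | 60
NULL | DM | DM | 19
NULL | DM | KW | 31
NULL | DM | MT | 60

(North, MT, DM, 19); (North, MT, KW, 31); (North, MT, MT, 60); (South, MT, DM, 19); (South, MT, KW, 31); (South, MT, MT, 60); (NULL, DM, DM, 19); (NULL, DM, KW, 31); (NULL, DM, MT, 60)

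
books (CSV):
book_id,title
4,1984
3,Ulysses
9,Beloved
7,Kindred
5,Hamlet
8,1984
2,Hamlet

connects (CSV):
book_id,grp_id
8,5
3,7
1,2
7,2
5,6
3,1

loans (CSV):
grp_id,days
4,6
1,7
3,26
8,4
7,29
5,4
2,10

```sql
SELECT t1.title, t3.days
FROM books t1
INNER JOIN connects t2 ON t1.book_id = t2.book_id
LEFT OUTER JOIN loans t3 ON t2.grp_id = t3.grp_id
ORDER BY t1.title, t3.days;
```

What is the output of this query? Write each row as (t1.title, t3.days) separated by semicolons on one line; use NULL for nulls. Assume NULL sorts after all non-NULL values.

(1984, 4); (Hamlet, NULL); (Kindred, 10); (Ulysses, 7); (Ulysses, 29)

Joins associate left-to-right: books INNER JOIN connects on book_id gives 5 intermediate row(s).
Then LEFT JOIN `loans t3` on grp_id: each of those 5 rows is kept; rows whose t2.grp_id has no match in t3 get NULL for t3's columns.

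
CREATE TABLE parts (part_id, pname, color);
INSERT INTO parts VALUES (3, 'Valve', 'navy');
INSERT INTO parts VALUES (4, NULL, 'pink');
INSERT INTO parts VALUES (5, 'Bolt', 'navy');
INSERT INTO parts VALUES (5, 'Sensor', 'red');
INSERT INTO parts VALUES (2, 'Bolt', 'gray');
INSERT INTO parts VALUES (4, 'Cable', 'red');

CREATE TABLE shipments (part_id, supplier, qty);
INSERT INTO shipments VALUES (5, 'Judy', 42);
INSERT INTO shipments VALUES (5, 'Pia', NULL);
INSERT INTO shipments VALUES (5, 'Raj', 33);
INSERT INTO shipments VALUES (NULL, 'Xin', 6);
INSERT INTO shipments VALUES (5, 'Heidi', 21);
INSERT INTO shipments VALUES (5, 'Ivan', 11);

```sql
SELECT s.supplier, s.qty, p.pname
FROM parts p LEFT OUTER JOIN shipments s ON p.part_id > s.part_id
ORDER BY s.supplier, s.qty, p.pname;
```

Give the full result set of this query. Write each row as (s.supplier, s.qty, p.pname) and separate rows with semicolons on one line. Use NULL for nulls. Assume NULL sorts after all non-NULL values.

(NULL, NULL, Bolt); (NULL, NULL, Bolt); (NULL, NULL, Cable); (NULL, NULL, Sensor); (NULL, NULL, Valve); (NULL, NULL, NULL)

LEFT JOIN keeps every row from `parts`; unmatched rows get NULL for `shipments`'s columns.
Matching on p.part_id > s.part_id. A NULL in a compared column never satisfies the condition.
- part_id=3: no s row matches, row kept with s columns NULL.
- part_id=4: no s row matches, row kept with s columns NULL.
- part_id=5: no s row matches, row kept with s columns NULL.
- part_id=5: no s row matches, row kept with s columns NULL.
- part_id=2: no s row matches, row kept with s columns NULL.
- part_id=4: no s row matches, row kept with s columns NULL.
After projecting and ordering:
s.supplier | s.qty | p.pname
NULL | NULL | Bolt
NULL | NULL | Bolt
NULL | NULL | Cable
NULL | NULL | Sensor
NULL | NULL | Valve
NULL | NULL | NULL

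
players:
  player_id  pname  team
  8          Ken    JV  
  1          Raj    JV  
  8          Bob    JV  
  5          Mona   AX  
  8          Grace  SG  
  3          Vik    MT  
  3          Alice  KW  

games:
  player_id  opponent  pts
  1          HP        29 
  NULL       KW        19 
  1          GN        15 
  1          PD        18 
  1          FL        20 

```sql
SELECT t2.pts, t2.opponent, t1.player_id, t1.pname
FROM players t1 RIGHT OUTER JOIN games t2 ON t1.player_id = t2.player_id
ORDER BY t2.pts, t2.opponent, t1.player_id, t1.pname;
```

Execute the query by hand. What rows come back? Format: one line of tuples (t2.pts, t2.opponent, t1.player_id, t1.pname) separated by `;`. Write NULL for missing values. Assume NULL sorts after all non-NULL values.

RIGHT JOIN keeps every row from `games`; unmatched rows get NULL for `players`'s columns.
Matching on t1.player_id = t2.player_id. A NULL in a compared column never satisfies the condition.
Matched pairs: 4; unmatched t2 rows kept: 1.

(15, GN, 1, Raj); (18, PD, 1, Raj); (19, KW, NULL, NULL); (20, FL, 1, Raj); (29, HP, 1, Raj)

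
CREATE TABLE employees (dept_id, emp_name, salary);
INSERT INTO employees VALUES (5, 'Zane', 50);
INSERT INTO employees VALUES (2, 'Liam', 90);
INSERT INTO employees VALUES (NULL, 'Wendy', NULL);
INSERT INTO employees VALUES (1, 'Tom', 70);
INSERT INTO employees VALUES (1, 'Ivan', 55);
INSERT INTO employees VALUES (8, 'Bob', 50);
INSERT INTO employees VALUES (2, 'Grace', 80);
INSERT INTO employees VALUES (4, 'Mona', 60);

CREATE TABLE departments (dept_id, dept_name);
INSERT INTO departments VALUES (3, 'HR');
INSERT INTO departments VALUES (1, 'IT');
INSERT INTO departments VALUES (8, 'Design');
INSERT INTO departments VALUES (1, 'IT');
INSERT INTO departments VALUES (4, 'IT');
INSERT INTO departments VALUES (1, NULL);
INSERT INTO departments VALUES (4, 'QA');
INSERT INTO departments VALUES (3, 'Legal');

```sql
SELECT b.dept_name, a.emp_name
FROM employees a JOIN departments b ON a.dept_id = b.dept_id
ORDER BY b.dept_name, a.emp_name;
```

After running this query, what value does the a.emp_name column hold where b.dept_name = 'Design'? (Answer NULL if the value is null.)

INNER JOIN keeps only pairs where the ON condition holds.
Matching on a.dept_id = b.dept_id. A NULL in a compared column never satisfies the condition.
- a[0] dept_id=5 → no match; dropped.
- a[1] dept_id=2 → no match; dropped.
- a[2] dept_id=NULL → no match; dropped.
- a[3] dept_id=1 → 3 match(es) in b → 3 row(s).
- a[4] dept_id=1 → 3 match(es) in b → 3 row(s).
- a[5] dept_id=8 → 1 match(es) in b → 1 row(s).
- a[6] dept_id=2 → no match; dropped.
- a[7] dept_id=4 → 2 match(es) in b → 2 row(s).

Bob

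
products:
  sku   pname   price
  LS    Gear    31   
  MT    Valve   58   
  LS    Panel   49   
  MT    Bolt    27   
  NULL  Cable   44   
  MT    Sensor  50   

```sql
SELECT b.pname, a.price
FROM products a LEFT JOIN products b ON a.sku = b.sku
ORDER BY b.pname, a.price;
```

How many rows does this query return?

LEFT JOIN keeps every row from `products a`; unmatched rows get NULL for `products b`'s columns.
Matching on a.sku = b.sku. A NULL in a compared column never satisfies the condition.
Matched pairs: 13; unmatched a rows kept: 1.
Total: 13 matched + 1 padded = 14 rows.

14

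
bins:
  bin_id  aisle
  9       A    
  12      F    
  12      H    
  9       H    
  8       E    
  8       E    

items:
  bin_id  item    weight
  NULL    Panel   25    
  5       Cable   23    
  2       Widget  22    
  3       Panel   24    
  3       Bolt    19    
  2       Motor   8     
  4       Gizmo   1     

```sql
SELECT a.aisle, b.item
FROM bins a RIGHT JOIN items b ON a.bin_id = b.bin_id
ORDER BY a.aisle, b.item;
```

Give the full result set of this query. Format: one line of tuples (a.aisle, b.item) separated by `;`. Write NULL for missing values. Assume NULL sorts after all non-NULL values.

(NULL, Bolt); (NULL, Cable); (NULL, Gizmo); (NULL, Motor); (NULL, Panel); (NULL, Panel); (NULL, Widget)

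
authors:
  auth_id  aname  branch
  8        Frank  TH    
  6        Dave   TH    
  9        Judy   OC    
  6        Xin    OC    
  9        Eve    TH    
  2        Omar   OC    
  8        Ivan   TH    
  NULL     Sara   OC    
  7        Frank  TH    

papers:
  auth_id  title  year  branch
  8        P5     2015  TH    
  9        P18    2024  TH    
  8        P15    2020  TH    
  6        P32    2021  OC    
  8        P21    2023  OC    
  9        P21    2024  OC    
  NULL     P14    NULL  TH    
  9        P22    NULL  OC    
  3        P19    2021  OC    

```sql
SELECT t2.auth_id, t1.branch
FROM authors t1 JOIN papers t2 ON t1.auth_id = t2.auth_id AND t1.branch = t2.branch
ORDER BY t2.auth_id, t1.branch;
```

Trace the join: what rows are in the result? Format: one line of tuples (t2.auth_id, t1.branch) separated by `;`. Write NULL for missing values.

(6, OC); (8, TH); (8, TH); (8, TH); (8, TH); (9, OC); (9, OC); (9, TH)

INNER JOIN keeps only pairs where the ON condition holds.
Matching on t1.auth_id = t2.auth_id AND t1.branch = t2.branch. A NULL in a compared column never satisfies the condition.
- auth_id=8, branch=TH: 2 matching t2 row(s), so 2 row(s) emitted.
- auth_id=6, branch=TH: no matching t2 row, dropped.
- auth_id=9, branch=OC: 2 matching t2 row(s), so 2 row(s) emitted.
- auth_id=6, branch=OC: 1 matching t2 row(s), so 1 row(s) emitted.
- auth_id=9, branch=TH: 1 matching t2 row(s), so 1 row(s) emitted.
- auth_id=2, branch=OC: no matching t2 row, dropped.
- auth_id=8, branch=TH: 2 matching t2 row(s), so 2 row(s) emitted.
- auth_id=NULL, branch=OC: no matching t2 row, dropped.
- auth_id=7, branch=TH: no matching t2 row, dropped.
After projecting and ordering:
t2.auth_id | t1.branch
6 | OC
8 | TH
8 | TH
8 | TH
8 | TH
9 | OC
9 | OC
9 | TH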